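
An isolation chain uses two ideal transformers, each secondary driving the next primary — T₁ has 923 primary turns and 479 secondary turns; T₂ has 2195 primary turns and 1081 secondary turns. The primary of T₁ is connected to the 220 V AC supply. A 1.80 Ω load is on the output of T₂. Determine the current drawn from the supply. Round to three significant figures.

Secondary of T₁: V = 220.00 × 479/923 = 114.17 V.
Secondary of T₂: V = 114.17 × 1081/2195 = 56.227 V.
I_load = 56.227/1.80 = 31.237 A, so P_out = 56.227 × 31.237 = 1756.4 W.
All ideal ⇒ P_in = P_out, so I_supply = 1756.4/220 = 7.98 A.

I_supply ≈ 7.98 A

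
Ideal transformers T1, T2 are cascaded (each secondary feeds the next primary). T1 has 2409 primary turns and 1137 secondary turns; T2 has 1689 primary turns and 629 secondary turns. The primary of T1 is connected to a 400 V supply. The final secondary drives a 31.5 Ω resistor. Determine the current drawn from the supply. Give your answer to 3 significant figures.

After T1: V = 400.00 × 1137/2409 = 188.79 V.
After T2: V = 188.79 × 629/1689 = 70.308 V.
I_load = 70.308/31.5 = 2.2320 A, so P_out = 70.308 × 2.2320 = 156.93 W.
All ideal ⇒ P_in = P_out, so I_supply = 156.93/400 = 0.392 A.

I_supply ≈ 0.392 A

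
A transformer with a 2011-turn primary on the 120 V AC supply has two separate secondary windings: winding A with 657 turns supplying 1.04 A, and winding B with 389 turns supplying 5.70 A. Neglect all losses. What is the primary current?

I_p ≈ 1.44 A

V_A = 120 × 657/2011 = 39.204 V; V_B = 120 × 389/2011 = 23.212 V.
P_out = V_A I_A + V_B I_B = 39.204×1.04 + 23.212×5.70 = 40.773 + 132.31 = 173.08 W.
Ideal ⇒ P_in = P_out, so I_p = P_out/V_p = 173.08/120 = 1.44 A.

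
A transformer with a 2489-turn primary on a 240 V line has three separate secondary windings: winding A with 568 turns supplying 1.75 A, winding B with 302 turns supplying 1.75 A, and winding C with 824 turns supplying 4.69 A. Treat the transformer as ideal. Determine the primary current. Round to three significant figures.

I_p ≈ 2.16 A

V_A = 240 × 568/2489 = 54.769 V; V_B = 240 × 302/2489 = 29.120 V; V_C = 240 × 824/2489 = 79.454 V.
P_out = V_A I_A + V_B I_B + V_C I_C = 54.769×1.75 + 29.120×1.75 + 79.454×4.69 = 95.846 + 50.960 + 372.64 = 519.44 W.
Ideal ⇒ P_in = P_out, so I_p = P_out/V_p = 519.44/240 = 2.16 A.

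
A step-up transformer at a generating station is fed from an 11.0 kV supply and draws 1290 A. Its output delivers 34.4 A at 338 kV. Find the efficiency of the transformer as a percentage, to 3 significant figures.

η ≈ 81.9%

P_in = 11000 × 1290 = 1.41900×10^7 W.
P_out = 338000 × 34.4 = 1.16272×10^7 W.
η = P_out/P_in = 1.16272×10^7/(1.41900×10^7) = 0.819.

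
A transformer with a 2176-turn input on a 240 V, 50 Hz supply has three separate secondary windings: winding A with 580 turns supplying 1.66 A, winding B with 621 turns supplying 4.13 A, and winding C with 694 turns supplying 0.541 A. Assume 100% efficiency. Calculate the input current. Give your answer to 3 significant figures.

V_A = 240 × 580/2176 = 63.971 V; V_B = 240 × 621/2176 = 68.493 V; V_C = 240 × 694/2176 = 76.544 V.
P_out = V_A I_A + V_B I_B + V_C I_C = 63.971×1.66 + 68.493×4.13 + 76.544×0.541 = 106.19 + 282.87 + 41.410 = 430.48 W.
Ideal ⇒ P_in = P_out, so I_in = P_out/V_in = 430.48/240 = 1.79 A.

I_in ≈ 1.79 A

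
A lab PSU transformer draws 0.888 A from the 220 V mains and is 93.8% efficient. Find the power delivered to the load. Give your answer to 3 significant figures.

P_out ≈ 183 W

P_in = V_p I_p = 220 × 0.888 = 195.36 W.
P_out = η P_in = 0.938 × 195.36 = 183 W.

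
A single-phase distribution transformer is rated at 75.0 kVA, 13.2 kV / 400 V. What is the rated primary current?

I_p ≈ 5.68 A

I_p = S/V_p = 75000/13200 = 5.68 A.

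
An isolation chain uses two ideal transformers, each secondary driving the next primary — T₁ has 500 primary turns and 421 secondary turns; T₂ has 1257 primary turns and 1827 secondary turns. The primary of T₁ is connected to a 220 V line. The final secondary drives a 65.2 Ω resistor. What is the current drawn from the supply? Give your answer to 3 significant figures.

After T₁: V = 220.00 × 421/500 = 185.24 V.
After T₂: V = 185.24 × 1827/1257 = 269.24 V.
I_load = 269.24/65.2 = 4.1294 A, so P_out = 269.24 × 4.1294 = 1111.8 W.
All ideal ⇒ P_in = P_out, so I_supply = 1111.8/220 = 5.05 A.

I_supply ≈ 5.05 A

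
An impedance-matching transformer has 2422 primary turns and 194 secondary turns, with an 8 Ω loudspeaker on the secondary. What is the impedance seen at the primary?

Z_p = (N_p/N_s)² × Z_s = (2422/194)² × 8 = 1250 Ω.

Z_p ≈ 1250 Ω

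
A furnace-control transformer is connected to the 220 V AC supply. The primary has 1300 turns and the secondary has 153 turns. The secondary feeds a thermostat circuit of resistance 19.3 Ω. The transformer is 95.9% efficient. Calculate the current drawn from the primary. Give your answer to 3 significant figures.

I_p ≈ 0.165 A

V_s = 220 × 153/1300 = 25.892 V.
I_s = V_s/R = 25.892/19.3 = 1.3416 A.
P_out = V_s I_s = 25.892 × 1.3416 = 34.736 W.
P_in = P_out/η = 34.736/0.959 = 36.221 W.
I_p = P_in/V_p = 36.221/220 = 0.165 A.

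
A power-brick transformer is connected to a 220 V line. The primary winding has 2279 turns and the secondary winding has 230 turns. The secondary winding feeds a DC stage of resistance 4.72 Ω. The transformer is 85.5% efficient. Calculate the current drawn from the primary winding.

V_s = 220 × 230/2279 = 22.203 V.
I_s = V_s/R = 22.203/4.72 = 4.7040 A.
P_out = V_s I_s = 22.203 × 4.7040 = 104.44 W.
P_in = P_out/η = 104.44/0.855 = 122.15 W.
I_p = P_in/V_p = 122.15/220 = 0.555 A.

I_p ≈ 0.555 A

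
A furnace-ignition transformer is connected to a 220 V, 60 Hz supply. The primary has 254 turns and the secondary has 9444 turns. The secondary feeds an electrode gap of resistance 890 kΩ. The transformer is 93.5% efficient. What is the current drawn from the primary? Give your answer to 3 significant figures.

V_s = 220 × 9444/254 = 8179.8 V.
I_s = V_s/R = 8179.8/890000 = 0.0091908 A.
P_out = V_s I_s = 8179.8 × 0.0091908 = 75.180 W.
P_in = P_out/η = 75.180/0.935 = 80.406 W.
I_p = P_in/V_p = 80.406/220 = 0.365 A.

I_p ≈ 0.365 A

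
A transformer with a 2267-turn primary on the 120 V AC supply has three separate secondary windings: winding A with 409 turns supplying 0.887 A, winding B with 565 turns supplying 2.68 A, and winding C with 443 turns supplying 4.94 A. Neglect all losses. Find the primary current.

V_A = 120 × 409/2267 = 21.650 V; V_B = 120 × 565/2267 = 29.907 V; V_C = 120 × 443/2267 = 23.449 V.
P_out = V_A I_A + V_B I_B + V_C I_C = 21.650×0.887 + 29.907×2.68 + 23.449×4.94 = 19.203 + 80.152 + 115.84 = 215.20 W.
Ideal ⇒ P_in = P_out, so I_p = P_out/V_p = 215.20/120 = 1.79 A.

I_p ≈ 1.79 A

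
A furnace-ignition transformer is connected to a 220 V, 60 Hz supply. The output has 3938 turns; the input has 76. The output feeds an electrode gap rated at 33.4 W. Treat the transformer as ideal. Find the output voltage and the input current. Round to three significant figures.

V_out = V_in × N_out/N_in = 220 × 3938/76 = 11399 V.
I_out = P/V_out = 33.4/11399 = 0.0029300 A.
I_in = I_out × N_out/N_in = 0.0029300 × 3938/76 = 0.152 A.

V_out ≈ 11400 V, I_in ≈ 0.152 A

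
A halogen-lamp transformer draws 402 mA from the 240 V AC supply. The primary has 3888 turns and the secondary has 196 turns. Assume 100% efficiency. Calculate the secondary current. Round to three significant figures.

I_s ≈ 7.97 A

I_s/I_p = N_p/N_s, so I_s = 0.402 × 3888/196 = 7.97 A.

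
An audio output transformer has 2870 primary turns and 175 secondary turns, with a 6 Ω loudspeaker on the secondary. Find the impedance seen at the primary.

Z_p = (N_p/N_s)² × Z_s = (2870/175)² × 6 = 1610 Ω.

Z_p ≈ 1610 Ω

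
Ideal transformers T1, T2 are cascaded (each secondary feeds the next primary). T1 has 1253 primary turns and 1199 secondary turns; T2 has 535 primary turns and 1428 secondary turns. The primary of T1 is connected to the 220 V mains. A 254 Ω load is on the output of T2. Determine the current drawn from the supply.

I_supply ≈ 5.65 A

Secondary of T1: V = 220.00 × 1199/1253 = 210.52 V.
Secondary of T2: V = 210.52 × 1428/535 = 561.91 V.
I_load = 561.91/254 = 2.2122 A, so P_out = 561.91 × 2.2122 = 1243.1 W.
All ideal ⇒ P_in = P_out, so I_supply = 1243.1/220 = 5.65 A.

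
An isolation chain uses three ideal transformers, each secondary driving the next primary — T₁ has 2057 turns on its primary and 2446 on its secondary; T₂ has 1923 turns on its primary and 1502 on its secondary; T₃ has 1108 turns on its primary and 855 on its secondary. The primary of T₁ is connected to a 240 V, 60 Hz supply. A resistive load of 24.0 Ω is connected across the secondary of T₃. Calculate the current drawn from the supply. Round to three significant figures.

Secondary of T₁: V = 240.00 × 2446/2057 = 285.39 V.
Secondary of T₂: V = 285.39 × 1502/1923 = 222.91 V.
Secondary of T₃: V = 222.91 × 855/1108 = 172.01 V.
I_load = 172.01/24.0 = 7.1670 A, so P_out = 172.01 × 7.1670 = 1232.8 W.
All ideal ⇒ P_in = P_out, so I_supply = 1232.8/240 = 5.14 A.

I_supply ≈ 5.14 A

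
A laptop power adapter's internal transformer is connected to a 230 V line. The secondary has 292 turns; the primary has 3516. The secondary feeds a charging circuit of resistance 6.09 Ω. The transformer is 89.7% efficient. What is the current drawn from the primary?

I_p ≈ 0.290 A

V_s = 230 × 292/3516 = 19.101 V.
I_s = V_s/R = 19.101/6.09 = 3.1365 A.
P_out = V_s I_s = 19.101 × 3.1365 = 59.911 W.
P_in = P_out/η = 59.911/0.897 = 66.790 W.
I_p = P_in/V_p = 66.790/230 = 0.290 A.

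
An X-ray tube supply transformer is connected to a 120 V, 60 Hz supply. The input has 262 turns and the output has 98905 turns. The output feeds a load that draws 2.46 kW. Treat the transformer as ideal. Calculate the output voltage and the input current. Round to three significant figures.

V_out ≈ 45300 V, I_in ≈ 20.5 A

V_out = V_in × N_out/N_in = 120 × 98905/262 = 45300 V.
I_out = P/V_out = 2460/45300 = 0.054305 A.
I_in = I_out × N_out/N_in = 0.054305 × 98905/262 = 20.5 A.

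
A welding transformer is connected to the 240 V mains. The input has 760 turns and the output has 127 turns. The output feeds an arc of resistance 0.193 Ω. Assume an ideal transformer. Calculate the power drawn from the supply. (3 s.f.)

P ≈ 8330 W

V_out = V_in × N_out/N_in = 240 × 127/760 = 40.105 V.
I_out = V_out/R = 40.105/0.193 = 207.80 A.
I_in = I_out × N_out/N_in = 207.80 × 127/760 = 34.724 A.
P = V_in I_in = 240 × 34.724 = 8330 W.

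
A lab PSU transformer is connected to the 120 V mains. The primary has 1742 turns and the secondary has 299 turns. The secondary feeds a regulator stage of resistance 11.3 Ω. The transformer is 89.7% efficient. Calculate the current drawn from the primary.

V_s = 120 × 299/1742 = 20.597 V.
I_s = V_s/R = 20.597/11.3 = 1.8227 A.
P_out = V_s I_s = 20.597 × 1.8227 = 37.543 W.
P_in = P_out/η = 37.543/0.897 = 41.854 W.
I_p = P_in/V_p = 41.854/120 = 0.349 A.

I_p ≈ 0.349 A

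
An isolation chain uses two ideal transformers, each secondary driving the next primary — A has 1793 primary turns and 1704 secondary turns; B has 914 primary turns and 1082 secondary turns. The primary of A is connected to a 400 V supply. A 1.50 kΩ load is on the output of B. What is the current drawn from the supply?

I_supply ≈ 0.338 A

Secondary of A: V = 400.00 × 1704/1793 = 380.15 V.
Secondary of B: V = 380.15 × 1082/914 = 450.02 V.
I_load = 450.02/1500 = 0.30001 A, so P_out = 450.02 × 0.30001 = 135.01 W.
All ideal ⇒ P_in = P_out, so I_supply = 135.01/400 = 0.338 A.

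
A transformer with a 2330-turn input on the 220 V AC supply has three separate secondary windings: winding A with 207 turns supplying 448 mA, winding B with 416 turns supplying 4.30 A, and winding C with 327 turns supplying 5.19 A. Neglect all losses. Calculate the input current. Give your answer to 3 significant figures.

I_in ≈ 1.54 A

V_A = 220 × 207/2330 = 19.545 V; V_B = 220 × 416/2330 = 39.279 V; V_C = 220 × 327/2330 = 30.876 V.
P_out = V_A I_A + V_B I_B + V_C I_C = 19.545×0.448 + 39.279×4.30 + 30.876×5.19 = 8.7562 + 168.90 + 160.24 = 337.90 W.
Ideal ⇒ P_in = P_out, so I_in = P_out/V_in = 337.90/220 = 1.54 A.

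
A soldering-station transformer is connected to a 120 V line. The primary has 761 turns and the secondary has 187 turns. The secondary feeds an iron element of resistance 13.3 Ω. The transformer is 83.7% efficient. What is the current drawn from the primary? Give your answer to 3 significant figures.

V_s = 120 × 187/761 = 29.488 V.
I_s = V_s/R = 29.488/13.3 = 2.2171 A.
P_out = V_s I_s = 29.488 × 2.2171 = 65.377 W.
P_in = P_out/η = 65.377/0.837 = 78.109 W.
I_p = P_in/V_p = 78.109/120 = 0.651 A.

I_p ≈ 0.651 A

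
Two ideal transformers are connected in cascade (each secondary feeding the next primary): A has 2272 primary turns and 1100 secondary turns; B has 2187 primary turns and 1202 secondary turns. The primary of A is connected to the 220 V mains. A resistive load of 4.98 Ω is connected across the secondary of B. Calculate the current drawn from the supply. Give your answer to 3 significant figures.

After A: V = 220.00 × 1100/2272 = 106.51 V.
After B: V = 106.51 × 1202/2187 = 58.541 V.
I_load = 58.541/4.98 = 11.755 A, so P_out = 58.541 × 11.755 = 688.17 W.
All ideal ⇒ P_in = P_out, so I_supply = 688.17/220 = 3.13 A.

I_supply ≈ 3.13 A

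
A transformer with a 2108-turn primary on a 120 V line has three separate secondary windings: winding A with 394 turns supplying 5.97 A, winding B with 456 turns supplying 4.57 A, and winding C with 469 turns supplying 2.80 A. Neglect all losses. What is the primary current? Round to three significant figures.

I_p ≈ 2.73 A

V_A = 120 × 394/2108 = 22.429 V; V_B = 120 × 456/2108 = 25.958 V; V_C = 120 × 469/2108 = 26.698 V.
P_out = V_A I_A + V_B I_B + V_C I_C = 22.429×5.97 + 25.958×4.57 + 26.698×2.80 = 133.90 + 118.63 + 74.755 = 327.28 W.
Ideal ⇒ P_in = P_out, so I_p = P_out/V_p = 327.28/120 = 2.73 A.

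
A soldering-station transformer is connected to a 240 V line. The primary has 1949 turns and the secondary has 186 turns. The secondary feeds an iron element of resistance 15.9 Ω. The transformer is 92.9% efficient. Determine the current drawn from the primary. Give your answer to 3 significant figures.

V_s = 240 × 186/1949 = 22.904 V.
I_s = V_s/R = 22.904/15.9 = 1.4405 A.
P_out = V_s I_s = 22.904 × 1.4405 = 32.993 W.
P_in = P_out/η = 32.993/0.929 = 35.515 W.
I_p = P_in/V_p = 35.515/240 = 0.148 A.

I_p ≈ 0.148 A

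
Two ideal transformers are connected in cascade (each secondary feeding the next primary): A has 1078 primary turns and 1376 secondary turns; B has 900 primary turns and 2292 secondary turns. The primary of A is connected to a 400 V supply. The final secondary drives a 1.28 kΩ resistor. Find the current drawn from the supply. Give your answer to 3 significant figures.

Secondary of A: V = 400.00 × 1376/1078 = 510.58 V.
Secondary of B: V = 510.58 × 2292/900 = 1300.3 V.
I_load = 1300.3/1280 = 1.0158 A, so P_out = 1300.3 × 1.0158 = 1320.9 W.
All ideal ⇒ P_in = P_out, so I_supply = 1320.9/400 = 3.30 A.

I_supply ≈ 3.30 A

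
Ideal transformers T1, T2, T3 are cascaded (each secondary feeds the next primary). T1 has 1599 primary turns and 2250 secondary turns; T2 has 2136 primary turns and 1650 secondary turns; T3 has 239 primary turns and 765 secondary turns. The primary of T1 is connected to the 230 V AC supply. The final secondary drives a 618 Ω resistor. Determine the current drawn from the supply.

Secondary of T1: V = 230.00 × 2250/1599 = 323.64 V.
Secondary of T2: V = 323.64 × 1650/2136 = 250.00 V.
Secondary of T3: V = 250.00 × 765/239 = 800.22 V.
I_load = 800.22/618 = 1.2949 A, so P_out = 800.22 × 1.2949 = 1036.2 W.
All ideal ⇒ P_in = P_out, so I_supply = 1036.2/230 = 4.51 A.

I_supply ≈ 4.51 A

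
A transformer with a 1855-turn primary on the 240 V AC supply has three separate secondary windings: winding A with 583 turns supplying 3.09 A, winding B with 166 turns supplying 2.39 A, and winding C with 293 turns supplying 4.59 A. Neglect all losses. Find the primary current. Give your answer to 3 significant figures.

V_A = 240 × 583/1855 = 75.429 V; V_B = 240 × 166/1855 = 21.477 V; V_C = 240 × 293/1855 = 37.908 V.
P_out = V_A I_A + V_B I_B + V_C I_C = 75.429×3.09 + 21.477×2.39 + 37.908×4.59 = 233.07 + 51.330 + 174.00 = 458.40 W.
Ideal ⇒ P_in = P_out, so I_p = P_out/V_p = 458.40/240 = 1.91 A.

I_p ≈ 1.91 A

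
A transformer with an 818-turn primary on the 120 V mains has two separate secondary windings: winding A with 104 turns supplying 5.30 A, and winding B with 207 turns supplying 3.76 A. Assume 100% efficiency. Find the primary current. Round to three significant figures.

I_p ≈ 1.63 A

V_A = 120 × 104/818 = 15.257 V; V_B = 120 × 207/818 = 30.367 V.
P_out = V_A I_A + V_B I_B = 15.257×5.30 + 30.367×3.76 = 80.861 + 114.18 = 195.04 W.
Ideal ⇒ P_in = P_out, so I_p = P_out/V_p = 195.04/120 = 1.63 A.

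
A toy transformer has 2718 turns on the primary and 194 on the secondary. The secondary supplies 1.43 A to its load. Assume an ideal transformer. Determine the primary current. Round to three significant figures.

For an ideal transformer I_p/I_s = N_s/N_p, so I_p = 1.43 × 194/2718 = 0.102 A.

I_p ≈ 0.102 A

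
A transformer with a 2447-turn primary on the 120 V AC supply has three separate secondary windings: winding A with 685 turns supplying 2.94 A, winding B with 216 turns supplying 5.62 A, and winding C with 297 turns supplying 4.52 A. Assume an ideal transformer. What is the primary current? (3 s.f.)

V_A = 120 × 685/2447 = 33.592 V; V_B = 120 × 216/2447 = 10.593 V; V_C = 120 × 297/2447 = 14.565 V.
P_out = V_A I_A + V_B I_B + V_C I_C = 33.592×2.94 + 10.593×5.62 + 14.565×4.52 = 98.761 + 59.530 + 65.833 = 224.12 W.
Ideal ⇒ P_in = P_out, so I_p = P_out/V_p = 224.12/120 = 1.87 A.

I_p ≈ 1.87 A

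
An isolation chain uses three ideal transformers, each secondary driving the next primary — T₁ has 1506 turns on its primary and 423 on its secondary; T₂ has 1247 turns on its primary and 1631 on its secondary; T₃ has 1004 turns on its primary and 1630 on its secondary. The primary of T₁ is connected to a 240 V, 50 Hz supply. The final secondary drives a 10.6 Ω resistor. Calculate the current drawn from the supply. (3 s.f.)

I_supply ≈ 8.05 A

Secondary of T₁: V = 240.00 × 423/1506 = 67.410 V.
Secondary of T₂: V = 67.410 × 1631/1247 = 88.169 V.
Secondary of T₃: V = 88.169 × 1630/1004 = 143.14 V.
I_load = 143.14/10.6 = 13.504 A, so P_out = 143.14 × 13.504 = 1933.0 W.
All ideal ⇒ P_in = P_out, so I_supply = 1933.0/240 = 8.05 A.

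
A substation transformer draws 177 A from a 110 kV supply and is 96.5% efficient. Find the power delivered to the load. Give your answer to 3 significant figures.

P_out ≈ 1.88×10^7 W

P_in = V_in I_in = 110000 × 177 = 1.9470×10^7 W.
P_out = η P_in = 0.965 × 1.9470×10^7 = 1.88×10^7 W.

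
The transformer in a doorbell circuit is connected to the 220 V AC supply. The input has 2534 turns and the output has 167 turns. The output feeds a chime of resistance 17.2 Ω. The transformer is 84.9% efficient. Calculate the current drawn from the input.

V_out = 220 × 167/2534 = 14.499 V.
I_out = V_out/R = 14.499/17.2 = 0.84295 A.
P_out = V_out I_out = 14.499 × 0.84295 = 12.222 W.
P_in = P_out/η = 12.222/0.849 = 14.396 W.
I_in = P_in/V_in = 14.396/220 = 0.0654 A.

I_in ≈ 0.0654 A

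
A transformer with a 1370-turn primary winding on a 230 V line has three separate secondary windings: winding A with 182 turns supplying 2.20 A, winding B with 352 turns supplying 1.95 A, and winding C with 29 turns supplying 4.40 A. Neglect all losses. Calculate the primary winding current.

I_p ≈ 0.886 A

V_A = 230 × 182/1370 = 30.555 V; V_B = 230 × 352/1370 = 59.095 V; V_C = 230 × 29/1370 = 4.8686 V.
P_out = V_A I_A + V_B I_B + V_C I_C = 30.555×2.20 + 59.095×1.95 + 4.8686×4.40 = 67.220 + 115.24 + 21.422 = 203.88 W.
Ideal ⇒ P_in = P_out, so I_p = P_out/V_p = 203.88/230 = 0.886 A.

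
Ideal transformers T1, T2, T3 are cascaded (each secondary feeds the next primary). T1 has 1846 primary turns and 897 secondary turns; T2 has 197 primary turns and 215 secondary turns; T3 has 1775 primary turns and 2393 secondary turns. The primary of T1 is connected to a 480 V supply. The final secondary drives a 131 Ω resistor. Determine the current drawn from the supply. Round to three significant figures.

Secondary of T1: V = 480.00 × 897/1846 = 233.24 V.
Secondary of T2: V = 233.24 × 215/197 = 254.55 V.
Secondary of T3: V = 254.55 × 2393/1775 = 343.18 V.
I_load = 343.18/131 = 2.6197 A, so P_out = 343.18 × 2.6197 = 899.01 W.
All ideal ⇒ P_in = P_out, so I_supply = 899.01/480 = 1.87 A.

I_supply ≈ 1.87 A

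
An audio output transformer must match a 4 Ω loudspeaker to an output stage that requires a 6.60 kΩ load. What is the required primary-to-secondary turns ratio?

N_p/N_s ≈ 40.6

Z_p/Z_s = (N_p/N_s)², so N_p/N_s = √(6600/4) = √1650 = 40.6.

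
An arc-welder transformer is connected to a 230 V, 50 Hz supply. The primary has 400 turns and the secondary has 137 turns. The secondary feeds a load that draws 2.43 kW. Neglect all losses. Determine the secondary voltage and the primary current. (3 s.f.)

V_s ≈ 78.8 V, I_p ≈ 10.6 A

V_s = V_p × N_s/N_p = 230 × 137/400 = 78.775 V.
I_s = P/V_s = 2430/78.775 = 30.847 A.
I_p = I_s × N_s/N_p = 30.847 × 137/400 = 10.6 A.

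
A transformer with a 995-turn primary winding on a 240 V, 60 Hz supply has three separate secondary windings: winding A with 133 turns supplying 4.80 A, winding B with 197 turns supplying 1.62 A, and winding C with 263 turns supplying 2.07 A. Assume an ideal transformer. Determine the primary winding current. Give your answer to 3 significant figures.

I_p ≈ 1.51 A

V_A = 240 × 133/995 = 32.080 V; V_B = 240 × 197/995 = 47.518 V; V_C = 240 × 263/995 = 63.437 V.
P_out = V_A I_A + V_B I_B + V_C I_C = 32.080×4.80 + 47.518×1.62 + 63.437×2.07 = 153.99 + 76.978 + 131.31 = 362.28 W.
Ideal ⇒ P_in = P_out, so I_p = P_out/V_p = 362.28/240 = 1.51 A.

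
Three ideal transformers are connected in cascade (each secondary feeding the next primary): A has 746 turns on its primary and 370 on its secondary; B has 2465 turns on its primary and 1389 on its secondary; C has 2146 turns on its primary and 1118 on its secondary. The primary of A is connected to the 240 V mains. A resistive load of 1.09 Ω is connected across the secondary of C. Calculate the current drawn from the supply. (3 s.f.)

Secondary of A: V = 240.00 × 370/746 = 119.03 V.
Secondary of B: V = 119.03 × 1389/2465 = 67.075 V.
Secondary of C: V = 67.075 × 1118/2146 = 34.944 V.
I_load = 34.944/1.09 = 32.059 A, so P_out = 34.944 × 32.059 = 1120.3 W.
All ideal ⇒ P_in = P_out, so I_supply = 1120.3/240 = 4.67 A.

I_supply ≈ 4.67 A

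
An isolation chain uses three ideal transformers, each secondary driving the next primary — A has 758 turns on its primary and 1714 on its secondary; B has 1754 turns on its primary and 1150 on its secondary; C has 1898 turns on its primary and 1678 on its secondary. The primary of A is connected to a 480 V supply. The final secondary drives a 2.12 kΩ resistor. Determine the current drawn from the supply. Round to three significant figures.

I_supply ≈ 0.389 A

After A: V = 480.00 × 1714/758 = 1085.4 V.
After B: V = 1085.4 × 1150/1754 = 711.62 V.
After C: V = 711.62 × 1678/1898 = 629.14 V.
I_load = 629.14/2120 = 0.29676 A, so P_out = 629.14 × 0.29676 = 186.71 W.
All ideal ⇒ P_in = P_out, so I_supply = 186.71/480 = 0.389 A.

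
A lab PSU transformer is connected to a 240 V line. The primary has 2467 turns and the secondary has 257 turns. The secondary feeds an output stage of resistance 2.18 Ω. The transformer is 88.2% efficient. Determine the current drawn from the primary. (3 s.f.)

V_s = 240 × 257/2467 = 25.002 V.
I_s = V_s/R = 25.002/2.18 = 11.469 A.
P_out = V_s I_s = 25.002 × 11.469 = 286.74 W.
P_in = P_out/η = 286.74/0.882 = 325.11 W.
I_p = P_in/V_p = 325.11/240 = 1.35 A.

I_p ≈ 1.35 A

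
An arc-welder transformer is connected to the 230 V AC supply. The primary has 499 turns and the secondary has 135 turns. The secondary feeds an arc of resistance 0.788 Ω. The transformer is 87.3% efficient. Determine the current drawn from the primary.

V_s = 230 × 135/499 = 62.224 V.
I_s = V_s/R = 62.224/0.788 = 78.965 A.
P_out = V_s I_s = 62.224 × 78.965 = 4913.6 W.
P_in = P_out/η = 4913.6/0.873 = 5628.4 W.
I_p = P_in/V_p = 5628.4/230 = 24.5 A.

I_p ≈ 24.5 A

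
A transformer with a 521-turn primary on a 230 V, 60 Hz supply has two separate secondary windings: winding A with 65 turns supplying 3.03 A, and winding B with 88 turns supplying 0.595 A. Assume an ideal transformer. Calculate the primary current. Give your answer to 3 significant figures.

I_p ≈ 0.479 A

V_A = 230 × 65/521 = 28.695 V; V_B = 230 × 88/521 = 38.848 V.
P_out = V_A I_A + V_B I_B = 28.695×3.03 + 38.848×0.595 = 86.945 + 23.115 = 110.06 W.
Ideal ⇒ P_in = P_out, so I_p = P_out/V_p = 110.06/230 = 0.479 A.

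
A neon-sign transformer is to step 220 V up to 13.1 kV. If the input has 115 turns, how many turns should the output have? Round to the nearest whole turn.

N_out = 6848 turns

N_out/N_in = V_out/V_in, so N_out = 115 × 13100/220 = 6847.7 ≈ 6848 turns.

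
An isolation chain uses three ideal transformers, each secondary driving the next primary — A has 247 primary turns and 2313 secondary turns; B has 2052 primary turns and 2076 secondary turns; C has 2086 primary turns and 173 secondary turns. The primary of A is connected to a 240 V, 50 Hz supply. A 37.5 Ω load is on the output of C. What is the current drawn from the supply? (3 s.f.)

I_supply ≈ 3.95 A

After A: V = 240.00 × 2313/247 = 2247.4 V.
After B: V = 2247.4 × 2076/2052 = 2273.7 V.
After C: V = 2273.7 × 173/2086 = 188.57 V.
I_load = 188.57/37.5 = 5.0285 A, so P_out = 188.57 × 5.0285 = 948.23 W.
All ideal ⇒ P_in = P_out, so I_supply = 948.23/240 = 3.95 A.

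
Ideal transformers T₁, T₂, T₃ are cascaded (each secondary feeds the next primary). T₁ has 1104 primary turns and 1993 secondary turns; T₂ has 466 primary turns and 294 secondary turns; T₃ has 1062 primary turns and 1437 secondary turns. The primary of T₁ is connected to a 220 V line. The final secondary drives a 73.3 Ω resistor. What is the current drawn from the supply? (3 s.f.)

I_supply ≈ 7.13 A

Secondary of T₁: V = 220.00 × 1993/1104 = 397.16 V.
Secondary of T₂: V = 397.16 × 294/466 = 250.57 V.
Secondary of T₃: V = 250.57 × 1437/1062 = 339.04 V.
I_load = 339.04/73.3 = 4.6254 A, so P_out = 339.04 × 4.6254 = 1568.2 W.
All ideal ⇒ P_in = P_out, so I_supply = 1568.2/220 = 7.13 A.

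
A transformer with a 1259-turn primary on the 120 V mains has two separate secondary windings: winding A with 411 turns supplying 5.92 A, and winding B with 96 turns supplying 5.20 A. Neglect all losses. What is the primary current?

V_A = 120 × 411/1259 = 39.174 V; V_B = 120 × 96/1259 = 9.1501 V.
P_out = V_A I_A + V_B I_B = 39.174×5.92 + 9.1501×5.20 = 231.91 + 47.581 = 279.49 W.
Ideal ⇒ P_in = P_out, so I_p = P_out/V_p = 279.49/120 = 2.33 A.

I_p ≈ 2.33 A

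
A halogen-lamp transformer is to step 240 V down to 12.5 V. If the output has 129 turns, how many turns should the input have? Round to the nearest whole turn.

N_in = 2477 turns

N_in/N_out = V_in/V_out, so N_in = 129 × 240/12.5 = 2476.8 ≈ 2477 turns.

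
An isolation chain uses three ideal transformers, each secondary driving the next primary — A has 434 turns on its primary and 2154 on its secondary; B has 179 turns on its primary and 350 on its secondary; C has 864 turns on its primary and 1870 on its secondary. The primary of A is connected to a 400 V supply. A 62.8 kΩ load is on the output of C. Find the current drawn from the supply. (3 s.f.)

After A: V = 400.00 × 2154/434 = 1985.3 V.
After B: V = 1985.3 × 350/179 = 3881.8 V.
After C: V = 3881.8 × 1870/864 = 8401.5 V.
I_load = 8401.5/62800 = 0.13378 A, so P_out = 8401.5 × 0.13378 = 1124.0 W.
All ideal ⇒ P_in = P_out, so I_supply = 1124.0/400 = 2.81 A.

I_supply ≈ 2.81 A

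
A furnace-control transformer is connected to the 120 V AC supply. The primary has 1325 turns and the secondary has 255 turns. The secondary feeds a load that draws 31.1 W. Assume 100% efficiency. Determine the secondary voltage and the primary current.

V_s ≈ 23.1 V, I_p ≈ 0.259 A

V_s = V_p × N_s/N_p = 120 × 255/1325 = 23.094 V.
I_s = P/V_s = 31.1/23.094 = 1.3467 A.
I_p = I_s × N_s/N_p = 1.3467 × 255/1325 = 0.259 A.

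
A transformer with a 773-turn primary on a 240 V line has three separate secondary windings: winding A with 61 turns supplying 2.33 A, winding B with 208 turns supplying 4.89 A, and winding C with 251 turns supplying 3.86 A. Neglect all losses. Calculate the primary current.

I_p ≈ 2.75 A

V_A = 240 × 61/773 = 18.939 V; V_B = 240 × 208/773 = 64.580 V; V_C = 240 × 251/773 = 77.930 V.
P_out = V_A I_A + V_B I_B + V_C I_C = 18.939×2.33 + 64.580×4.89 + 77.930×3.86 = 44.128 + 315.79 + 300.81 = 660.73 W.
Ideal ⇒ P_in = P_out, so I_p = P_out/V_p = 660.73/240 = 2.75 A.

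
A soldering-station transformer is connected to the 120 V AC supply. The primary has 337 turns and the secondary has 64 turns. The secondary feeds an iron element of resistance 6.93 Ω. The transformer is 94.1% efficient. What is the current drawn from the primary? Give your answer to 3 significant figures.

I_p ≈ 0.664 A

V_s = 120 × 64/337 = 22.789 V.
I_s = V_s/R = 22.789/6.93 = 3.2885 A.
P_out = V_s I_s = 22.789 × 3.2885 = 74.943 W.
P_in = P_out/η = 74.943/0.941 = 79.642 W.
I_p = P_in/V_p = 79.642/120 = 0.664 A.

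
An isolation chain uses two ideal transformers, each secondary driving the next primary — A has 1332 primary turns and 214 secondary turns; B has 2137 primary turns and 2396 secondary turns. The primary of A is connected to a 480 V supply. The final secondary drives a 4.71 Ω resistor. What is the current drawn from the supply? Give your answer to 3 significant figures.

I_supply ≈ 3.31 A

Secondary of A: V = 480.00 × 214/1332 = 77.117 V.
Secondary of B: V = 77.117 × 2396/2137 = 86.464 V.
I_load = 86.464/4.71 = 18.357 A, so P_out = 86.464 × 18.357 = 1587.2 W.
All ideal ⇒ P_in = P_out, so I_supply = 1587.2/480 = 3.31 A.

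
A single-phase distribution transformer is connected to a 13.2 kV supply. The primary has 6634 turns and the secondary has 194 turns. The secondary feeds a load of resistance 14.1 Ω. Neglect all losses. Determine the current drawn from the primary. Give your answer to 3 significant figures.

V_s = V_p × N_s/N_p = 13200 × 194/6634 = 386.01 V.
I_s = V_s/R = 386.01/14.1 = 27.377 A.
For an ideal transformer I_p N_p = I_s N_s, so I_p = 27.377 × 194/6634 = 0.801 A.

I_p ≈ 0.801 A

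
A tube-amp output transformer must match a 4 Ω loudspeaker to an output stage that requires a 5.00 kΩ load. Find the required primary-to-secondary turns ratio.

N_p/N_s ≈ 35.4

Z_p/Z_s = (N_p/N_s)², so N_p/N_s = √(5000/4) = √1250 = 35.4.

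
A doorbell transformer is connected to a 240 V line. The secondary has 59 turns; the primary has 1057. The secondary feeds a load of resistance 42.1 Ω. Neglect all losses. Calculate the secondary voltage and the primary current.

V_s = V_p × N_s/N_p = 240 × 59/1057 = 13.396 V.
I_s = V_s/R = 13.396/42.1 = 0.31820 A.
I_p = I_s × N_s/N_p = 0.31820 × 59/1057 = 0.0178 A.

V_s ≈ 13.4 V, I_p ≈ 0.0178 A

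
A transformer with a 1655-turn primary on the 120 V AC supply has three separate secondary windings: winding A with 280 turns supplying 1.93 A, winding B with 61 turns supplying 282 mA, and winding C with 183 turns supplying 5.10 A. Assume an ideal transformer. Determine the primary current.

I_p ≈ 0.901 A

V_A = 120 × 280/1655 = 20.302 V; V_B = 120 × 61/1655 = 4.4230 V; V_C = 120 × 183/1655 = 13.269 V.
P_out = V_A I_A + V_B I_B + V_C I_C = 20.302×1.93 + 4.4230×0.282 + 13.269×5.10 = 39.183 + 1.2473 + 67.671 = 108.10 W.
Ideal ⇒ P_in = P_out, so I_p = P_out/V_p = 108.10/120 = 0.901 A.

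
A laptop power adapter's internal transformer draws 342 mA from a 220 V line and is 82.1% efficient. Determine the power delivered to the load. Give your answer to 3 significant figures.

P_in = V_p I_p = 220 × 0.342 = 75.240 W.
P_out = η P_in = 0.821 × 75.240 = 61.8 W.

P_out ≈ 61.8 W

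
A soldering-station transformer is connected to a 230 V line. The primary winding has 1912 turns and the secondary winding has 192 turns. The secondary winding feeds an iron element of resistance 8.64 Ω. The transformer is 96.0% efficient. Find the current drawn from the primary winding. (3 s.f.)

V_s = 230 × 192/1912 = 23.096 V.
I_s = V_s/R = 23.096/8.64 = 2.6732 A.
P_out = V_s I_s = 23.096 × 2.6732 = 61.740 W.
P_in = P_out/η = 61.740/0.960 = 64.313 W.
I_p = P_in/V_p = 64.313/230 = 0.280 A.

I_p ≈ 0.280 A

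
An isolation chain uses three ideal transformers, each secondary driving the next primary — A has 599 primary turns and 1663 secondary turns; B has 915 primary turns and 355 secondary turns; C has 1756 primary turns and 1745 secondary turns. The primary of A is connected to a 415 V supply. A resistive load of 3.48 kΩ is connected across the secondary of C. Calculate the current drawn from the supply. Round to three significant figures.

Secondary of A: V = 415.00 × 1663/599 = 1152.2 V.
Secondary of B: V = 1152.2 × 355/915 = 447.01 V.
Secondary of C: V = 447.01 × 1745/1756 = 444.21 V.
I_load = 444.21/3480 = 0.12765 A, so P_out = 444.21 × 0.12765 = 56.703 W.
All ideal ⇒ P_in = P_out, so I_supply = 56.703/415 = 0.137 A.

I_supply ≈ 0.137 A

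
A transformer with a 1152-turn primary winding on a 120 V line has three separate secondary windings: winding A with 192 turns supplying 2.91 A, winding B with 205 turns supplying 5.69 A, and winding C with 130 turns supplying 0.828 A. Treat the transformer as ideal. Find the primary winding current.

I_p ≈ 1.59 A

V_A = 120 × 192/1152 = 20.000 V; V_B = 120 × 205/1152 = 21.354 V; V_C = 120 × 130/1152 = 13.542 V.
P_out = V_A I_A + V_B I_B + V_C I_C = 20.000×2.91 + 21.354×5.69 + 13.542×0.828 = 58.200 + 121.51 + 11.212 = 190.92 W.
Ideal ⇒ P_in = P_out, so I_p = P_out/V_p = 190.92/120 = 1.59 A.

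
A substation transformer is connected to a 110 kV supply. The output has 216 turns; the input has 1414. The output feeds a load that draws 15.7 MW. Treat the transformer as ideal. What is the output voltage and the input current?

V_out = V_in × N_out/N_in = 110000 × 216/1414 = 16803 V.
I_out = P/V_out = 1.57×10^7/16803 = 934.34 A.
I_in = I_out × N_out/N_in = 934.34 × 216/1414 = 143 A.

V_out ≈ 16800 V, I_in ≈ 143 A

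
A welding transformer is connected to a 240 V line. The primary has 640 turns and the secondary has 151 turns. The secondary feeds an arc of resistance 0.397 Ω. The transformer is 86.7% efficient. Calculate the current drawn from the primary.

I_p ≈ 38.8 A

V_s = 240 × 151/640 = 56.625 V.
I_s = V_s/R = 56.625/0.397 = 142.63 A.
P_out = V_s I_s = 56.625 × 142.63 = 8076.6 W.
P_in = P_out/η = 8076.6/0.867 = 9315.5 W.
I_p = P_in/V_p = 9315.5/240 = 38.8 A.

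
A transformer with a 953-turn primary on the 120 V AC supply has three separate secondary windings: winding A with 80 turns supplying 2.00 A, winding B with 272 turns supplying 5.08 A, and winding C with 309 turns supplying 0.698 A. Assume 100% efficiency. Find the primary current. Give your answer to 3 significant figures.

I_p ≈ 1.84 A

V_A = 120 × 80/953 = 10.073 V; V_B = 120 × 272/953 = 34.250 V; V_C = 120 × 309/953 = 38.909 V.
P_out = V_A I_A + V_B I_B + V_C I_C = 10.073×2.00 + 34.250×5.08 + 38.909×0.698 = 20.147 + 173.99 + 27.158 = 221.29 W.
Ideal ⇒ P_in = P_out, so I_p = P_out/V_p = 221.29/120 = 1.84 A.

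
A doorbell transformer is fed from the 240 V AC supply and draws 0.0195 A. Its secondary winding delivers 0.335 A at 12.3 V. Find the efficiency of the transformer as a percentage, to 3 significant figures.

η ≈ 88.0%

P_in = 240 × 0.0195 = 4.68000 W.
P_out = 12.3 × 0.335 = 4.12050 W.
η = P_out/P_in = 4.12050/4.68000 = 0.880.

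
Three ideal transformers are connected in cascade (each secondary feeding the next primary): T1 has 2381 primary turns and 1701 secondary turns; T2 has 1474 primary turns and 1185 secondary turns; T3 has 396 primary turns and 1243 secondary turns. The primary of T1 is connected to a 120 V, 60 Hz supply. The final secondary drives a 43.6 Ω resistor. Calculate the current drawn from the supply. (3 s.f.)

I_supply ≈ 8.94 A

After T1: V = 120.00 × 1701/2381 = 85.729 V.
After T2: V = 85.729 × 1185/1474 = 68.920 V.
After T3: V = 68.920 × 1243/396 = 216.33 V.
I_load = 216.33/43.6 = 4.9618 A, so P_out = 216.33 × 4.9618 = 1073.4 W.
All ideal ⇒ P_in = P_out, so I_supply = 1073.4/120 = 8.94 A.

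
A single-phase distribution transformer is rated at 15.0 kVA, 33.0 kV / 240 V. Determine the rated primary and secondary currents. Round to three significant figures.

I_p = S/V_p = 15000/33000 = 0.455 A.
I_s = S/V_s = 15000/240 = 62.5 A.

I_p ≈ 0.455 A, I_s ≈ 62.5 A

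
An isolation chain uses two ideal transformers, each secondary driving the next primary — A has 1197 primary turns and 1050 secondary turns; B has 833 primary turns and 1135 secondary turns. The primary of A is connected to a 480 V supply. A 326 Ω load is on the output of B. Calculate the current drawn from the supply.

I_supply ≈ 2.10 A

Secondary of A: V = 480.00 × 1050/1197 = 421.05 V.
Secondary of B: V = 421.05 × 1135/833 = 573.70 V.
I_load = 573.70/326 = 1.7598 A, so P_out = 573.70 × 1.7598 = 1009.6 W.
All ideal ⇒ P_in = P_out, so I_supply = 1009.6/480 = 2.10 A.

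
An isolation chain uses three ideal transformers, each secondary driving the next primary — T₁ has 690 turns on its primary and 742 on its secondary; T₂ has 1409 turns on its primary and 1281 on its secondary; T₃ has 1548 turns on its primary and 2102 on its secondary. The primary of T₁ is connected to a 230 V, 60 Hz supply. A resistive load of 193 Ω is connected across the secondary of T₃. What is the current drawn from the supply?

Secondary of T₁: V = 230.00 × 742/690 = 247.33 V.
Secondary of T₂: V = 247.33 × 1281/1409 = 224.86 V.
Secondary of T₃: V = 224.86 × 2102/1548 = 305.34 V.
I_load = 305.34/193 = 1.5821 A, so P_out = 305.34 × 1.5821 = 483.07 W.
All ideal ⇒ P_in = P_out, so I_supply = 483.07/230 = 2.10 A.

I_supply ≈ 2.10 A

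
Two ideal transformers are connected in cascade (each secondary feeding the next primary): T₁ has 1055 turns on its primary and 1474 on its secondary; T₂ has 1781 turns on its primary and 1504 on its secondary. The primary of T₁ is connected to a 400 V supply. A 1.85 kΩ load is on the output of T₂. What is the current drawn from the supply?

Secondary of T₁: V = 400.00 × 1474/1055 = 558.86 V.
Secondary of T₂: V = 558.86 × 1504/1781 = 471.94 V.
I_load = 471.94/1850 = 0.25510 A, so P_out = 471.94 × 0.25510 = 120.39 W.
All ideal ⇒ P_in = P_out, so I_supply = 120.39/400 = 0.301 A.

I_supply ≈ 0.301 A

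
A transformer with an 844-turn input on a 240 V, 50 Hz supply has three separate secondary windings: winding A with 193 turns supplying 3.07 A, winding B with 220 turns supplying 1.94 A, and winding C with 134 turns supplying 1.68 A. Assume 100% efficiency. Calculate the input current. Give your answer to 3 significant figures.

I_in ≈ 1.47 A

V_A = 240 × 193/844 = 54.882 V; V_B = 240 × 220/844 = 62.559 V; V_C = 240 × 134/844 = 38.104 V.
P_out = V_A I_A + V_B I_B + V_C I_C = 54.882×3.07 + 62.559×1.94 + 38.104×1.68 = 168.49 + 121.36 + 64.015 = 353.87 W.
Ideal ⇒ P_in = P_out, so I_in = P_out/V_in = 353.87/240 = 1.47 A.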